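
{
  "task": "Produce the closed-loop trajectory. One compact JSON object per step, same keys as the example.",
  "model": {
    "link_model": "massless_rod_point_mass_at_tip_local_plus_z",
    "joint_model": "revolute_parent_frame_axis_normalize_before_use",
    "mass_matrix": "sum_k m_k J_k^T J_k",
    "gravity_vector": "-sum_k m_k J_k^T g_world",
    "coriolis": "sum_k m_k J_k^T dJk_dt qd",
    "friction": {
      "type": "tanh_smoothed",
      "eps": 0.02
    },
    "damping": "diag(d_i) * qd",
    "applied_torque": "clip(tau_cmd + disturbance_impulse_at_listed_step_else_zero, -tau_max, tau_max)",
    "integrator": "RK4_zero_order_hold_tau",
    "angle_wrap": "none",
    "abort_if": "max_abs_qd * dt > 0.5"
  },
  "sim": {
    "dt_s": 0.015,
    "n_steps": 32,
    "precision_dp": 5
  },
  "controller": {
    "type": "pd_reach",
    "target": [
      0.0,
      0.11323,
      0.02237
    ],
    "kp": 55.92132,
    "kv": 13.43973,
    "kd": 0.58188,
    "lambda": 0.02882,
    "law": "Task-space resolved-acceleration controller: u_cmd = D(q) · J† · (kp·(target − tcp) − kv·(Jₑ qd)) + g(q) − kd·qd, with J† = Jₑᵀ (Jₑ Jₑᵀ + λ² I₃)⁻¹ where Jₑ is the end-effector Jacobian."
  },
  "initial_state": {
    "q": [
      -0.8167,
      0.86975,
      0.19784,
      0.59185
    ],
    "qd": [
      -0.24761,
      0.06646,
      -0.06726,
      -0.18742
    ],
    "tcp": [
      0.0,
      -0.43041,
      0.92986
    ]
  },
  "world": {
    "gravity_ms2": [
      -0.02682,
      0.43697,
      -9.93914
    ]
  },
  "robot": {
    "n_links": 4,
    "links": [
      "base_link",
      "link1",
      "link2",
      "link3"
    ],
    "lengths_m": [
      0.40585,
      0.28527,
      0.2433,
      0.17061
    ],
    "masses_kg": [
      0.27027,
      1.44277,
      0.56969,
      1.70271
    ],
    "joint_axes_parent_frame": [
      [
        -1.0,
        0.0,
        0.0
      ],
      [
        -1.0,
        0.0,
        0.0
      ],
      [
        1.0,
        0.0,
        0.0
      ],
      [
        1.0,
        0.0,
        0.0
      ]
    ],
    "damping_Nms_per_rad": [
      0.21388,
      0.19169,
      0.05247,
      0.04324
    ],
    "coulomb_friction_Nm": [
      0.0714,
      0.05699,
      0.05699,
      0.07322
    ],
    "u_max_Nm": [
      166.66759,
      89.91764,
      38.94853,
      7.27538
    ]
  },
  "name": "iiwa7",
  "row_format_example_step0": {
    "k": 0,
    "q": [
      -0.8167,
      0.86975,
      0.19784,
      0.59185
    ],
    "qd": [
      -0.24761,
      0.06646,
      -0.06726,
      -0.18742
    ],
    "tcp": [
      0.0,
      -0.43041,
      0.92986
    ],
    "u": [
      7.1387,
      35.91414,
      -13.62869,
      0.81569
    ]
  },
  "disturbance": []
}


{"k":1,"q":[-0.83779,0.90451,0.19656,0.60923],"qd":[-2.51093,4.43237,-0.16392,2.45092],"tcp":[0.0,-0.42902,0.92354],"u":[8.40046,26.92134,-11.52107,-1.20038]}
{"k":2,"q":[-0.88646,0.99062,0.19491,0.64674],"qd":[-3.91444,6.87995,-0.16178,2.55564],"tcp":[0.0,-0.42158,0.90886],"u":[6.46012,20.43589,-9.70709,-1.38985]}
{"k":3,"q":[-0.95162,1.10166,0.18656,0.68603],"qd":[-4.73823,7.82723,-1.00066,2.66078],"tcp":[0.0,-0.40958,0.88872],"u":[5.13732,15.75944,-7.81428,-1.65387]}
{"k":4,"q":[-1.02693,1.2219,0.16677,0.72022],"qd":[-5.28762,8.15171,-1.66713,1.89288],"tcp":[0.0,-0.39403,0.86444],"u":[4.53709,11.81689,-6.17496,-1.42288]}
{"k":5,"q":[-1.10888,1.34307,0.1355,0.74384],"qd":[-5.63767,7.98237,-2.50978,1.24482],"tcp":[0.0,-0.37574,0.83679],"u":[5.15153,8.31324,-4.50672,-1.31188]}
{"k":6,"q":[-1.1951,1.45987,0.09277,0.75655],"qd":[-5.86296,7.58549,-3.18939,0.44471],"tcp":[0.0,-0.35539,0.80624],"u":[6.37056,4.94543,-2.86003,-1.06495]}
{"k":7,"q":[-1.28387,1.56941,0.04038,0.75834],"qd":[-5.97892,7.01808,-3.81576,-0.16437],"tcp":[0.0,-0.33361,0.77324],"u":[8.055,1.72426,-1.14871,-0.85663]}
{"k":8,"q":[-1.37363,1.66973,-0.02088,0.75317],"qd":[-5.9993,6.36882,-4.35329,-0.52109],"tcp":[0.0,-0.31099,0.73817],"u":[9.93795,-1.27375,0.58887,-0.69568]}
{"k":9,"q":[-1.46326,1.76054,-0.08816,0.74212],"qd":[-5.96126,5.74964,-4.62961,-0.93759],"tcp":[0.0,-0.28804,0.70164],"u":[11.44408,-4.03391,2.24549,-0.35776]}
{"k":10,"q":[-1.55188,1.84217,-0.15897,0.72649],"qd":[-5.86326,5.14187,-4.82852,-1.13191],"tcp":[0.0,-0.26516,0.66427],"u":[12.68647,-6.421,3.83725,-0.05161]}
{"k":11,"q":[-1.63873,1.91509,-0.23182,0.70864],"qd":[-5.7244,4.58562,-4.90862,-1.23384],"tcp":[0.0,-0.24266,0.62664],"u":[13.48899,-8.41193,5.28801,0.28268]}
{"k":12,"q":[-1.72329,1.98009,-0.30527,0.68998],"qd":[-5.55417,4.08283,-4.91217,-1.24058],"tcp":[0.0,-0.22078,0.58935],"u":[13.86985,-9.99355,6.57176,0.60956]}
{"k":13,"q":[-1.80515,2.03799,-0.3783,0.67163],"qd":[-5.36294,3.6346,-4.85487,-1.19577],"tcp":[0.0,-0.19964,0.55289],"u":[13.85399,-11.19231,7.66906,0.92746]}
{"k":14,"q":[-1.88405,2.08956,-0.45017,0.6542],"qd":[-5.15774,3.23551,-4.75717,-1.1215],"tcp":[0.0,-0.17929,0.51766],"u":[13.51237,-12.04756,8.57821,1.22608]}
{"k":15,"q":[-1.95983,2.13548,-0.52039,0.63799],"qd":[-4.94386,2.87965,-4.63266,-1.03681],"tcp":[0.0,-0.15978,0.48397],"u":[12.92382,-12.60649,9.307,1.50026]}
{"k":16,"q":[-2.03238,2.17635,-0.58863,0.62308],"qd":[-4.72503,2.56153,-4.49114,-0.95216],"tcp":[0.0,-0.14108,0.45203],"u":[12.16599,-12.91611,9.86995,1.74573]}
{"k":17,"q":[-2.10164,2.2127,-0.6547,0.60941],"qd":[-4.50419,2.27684,-4.33869,-0.87321],"tcp":[0.0,-0.12319,0.42196],"u":[11.30532,-13.02064,10.28503,1.96029]}
{"k":18,"q":[-2.1676,2.24501,-0.71844,0.5969],"qd":[-4.28394,2.02227,-4.1791,-0.80206],"tcp":[0.0,-0.10608,0.3938],"u":[10.39475,-12.96015,10.57166,2.14328]}
{"k":19,"q":[-2.23029,2.27371,-0.77979,0.5854],"qd":[-4.06686,1.79516,-4.01495,-0.73896],"tcp":[0.0,-0.08975,0.36755],"u":[9.47434,-12.77034,10.74945,2.29539]}
{"k":20,"q":[-2.28977,2.29918,-0.83867,0.5748],"qd":[-3.85552,1.59303,-3.84838,-0.68328],"tcp":[0.0,-0.07419,0.34316],"u":[8.57379,-12.48265,10.83731,2.4183]}
{"k":21,"q":[-2.34614,2.32178,-0.89508,0.565],"qd":[-3.65238,1.41329,-3.68157,-0.63409],"tcp":[0.0,-0.05938,0.32056],"u":[7.71521,-12.12442,10.85294,2.51438]}
{"k":22,"q":[-2.39953,2.34183,-0.94901,0.5559],"qd":[-3.45943,1.2531,-3.51687,-0.59055],"tcp":[0.0,-0.04531,0.29964],"u":[6.91553,-11.71892,10.81248,2.58641]}
{"k":23,"q":[-2.45012,2.35959,-1.00052,0.54742],"qd":[-3.27791,1.10935,-3.35669,-0.55204],"tcp":[0.0,-0.03199,0.28032],"u":[6.18785,-11.28514,10.73015,2.6374]}
{"k":24,"q":[-2.49806,2.37529,-1.04969,0.53949],"qd":[-3.10798,0.97882,-3.20317,-0.51816],"tcp":[0.0,-0.01941,0.26247],"u":[5.54183,-10.83748,10.61801,2.67033]}
{"k":25,"q":[-2.54354,2.38911,-1.09663,0.53203],"qd":[-2.94859,0.85844,-3.05786,-0.48867],"tcp":[0.0,-0.00756,0.24599],"u":[4.98314,-10.38546,10.48573,2.68808]}
{"k":26,"q":[-2.58668,2.40118,-1.14146,0.52498],"qd":[-2.7976,0.74556,-2.92143,-0.46336],"tcp":[0.0,0.00357,0.23078],"u":[4.51254,-9.93382,10.34054,2.69325]}
{"k":27,"q":[-2.6276,2.41159,-1.18432,0.51829],"qd":[-2.65205,0.63828,-2.79351,-0.44192],"tcp":[0.0,0.01399,0.21673],"u":[4.12532,-9.4833,10.18737,2.68814]}
{"k":28,"q":[-2.66635,2.42042,-1.22532,0.51189],"qd":[-2.50878,0.53552,-2.67282,-0.42385],"tcp":[0.0,0.02372,0.20376],"u":[3.81175,-9.03211,10.02924,2.67465]}
{"k":29,"q":[-2.70294,2.42774,-1.26455,0.50574],"qd":[-2.365,0.43709,-2.55749,-0.40844],"tcp":[0.0,0.03276,0.19178],"u":[3.55869,-8.57772,9.86788,2.6544]}
{"k":30,"q":[-2.73735,2.43362,-1.30209,0.49981],"qd":[-2.21879,0.34346,-2.44548,-0.39485],"tcp":[0.0,0.04114,0.18071],"u":[3.35176,-8.11856,9.70436,2.62869]}
{"k":31,"q":[-2.76954,2.43813,-1.33796,0.49408],"qd":[-2.06935,0.25548,-2.335,-0.38221],"tcp":[0.0,0.04888,0.17047],"u":[3.17757,-7.65493,9.53967,2.5987]}
{"k":32,"q":[-2.79947,2.44137,-1.37217,0.48853],"qd":[-1.917,0.17408,-2.22483,-0.36972],"tcp":[0.0,0.05601,0.16099]}


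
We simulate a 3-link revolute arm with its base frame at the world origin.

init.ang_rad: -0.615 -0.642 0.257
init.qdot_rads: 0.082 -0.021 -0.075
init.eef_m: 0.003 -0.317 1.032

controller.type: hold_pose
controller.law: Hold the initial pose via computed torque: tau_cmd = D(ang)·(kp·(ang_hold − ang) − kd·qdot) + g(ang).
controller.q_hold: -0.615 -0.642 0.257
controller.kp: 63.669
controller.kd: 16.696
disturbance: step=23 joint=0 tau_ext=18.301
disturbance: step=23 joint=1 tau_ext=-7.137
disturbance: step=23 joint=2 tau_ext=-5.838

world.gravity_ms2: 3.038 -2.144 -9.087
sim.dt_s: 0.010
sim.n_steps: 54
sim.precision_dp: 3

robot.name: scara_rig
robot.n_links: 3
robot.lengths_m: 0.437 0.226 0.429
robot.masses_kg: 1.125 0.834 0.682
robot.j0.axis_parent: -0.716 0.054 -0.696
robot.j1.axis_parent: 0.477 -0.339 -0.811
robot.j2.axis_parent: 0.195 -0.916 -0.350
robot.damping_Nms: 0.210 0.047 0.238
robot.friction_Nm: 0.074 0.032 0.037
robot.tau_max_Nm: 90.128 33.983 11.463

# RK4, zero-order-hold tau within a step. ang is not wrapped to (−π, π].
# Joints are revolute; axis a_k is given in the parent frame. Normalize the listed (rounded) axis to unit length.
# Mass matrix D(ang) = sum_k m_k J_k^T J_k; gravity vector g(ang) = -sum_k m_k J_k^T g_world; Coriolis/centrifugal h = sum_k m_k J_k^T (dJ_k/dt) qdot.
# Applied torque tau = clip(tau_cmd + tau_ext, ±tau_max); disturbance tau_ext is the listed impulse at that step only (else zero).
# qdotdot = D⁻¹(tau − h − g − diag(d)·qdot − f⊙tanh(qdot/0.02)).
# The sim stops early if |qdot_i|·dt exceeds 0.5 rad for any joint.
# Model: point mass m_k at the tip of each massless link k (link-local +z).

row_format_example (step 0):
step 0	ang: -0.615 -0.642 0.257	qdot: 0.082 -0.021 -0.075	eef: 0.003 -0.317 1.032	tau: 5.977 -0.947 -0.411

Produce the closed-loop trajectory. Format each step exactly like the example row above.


step 1	ang: -0.614 -0.642 0.256	qdot: 0.066 -0.025 -0.056	eef: 0.003 -0.316 1.032	tau: 6.148 -1.005 -0.469
step 2	ang: -0.614 -0.642 0.256	qdot: 0.053 -0.025 -0.041	eef: 0.003 -0.315 1.033	tau: 6.299 -1.057 -0.519
step 3	ang: -0.613 -0.643 0.256	qdot: 0.042 -0.024 -0.029	eef: 0.003 -0.315 1.033	tau: 6.432 -1.102 -0.562
step 4	ang: -0.613 -0.643 0.255	qdot: 0.033 -0.021 -0.020	eef: 0.003 -0.314 1.033	tau: 6.547 -1.141 -0.599
step 5	ang: -0.613 -0.643 0.255	qdot: 0.026 -0.018 -0.014	eef: 0.003 -0.314 1.033	tau: 6.648 -1.176 -0.630
step 6	ang: -0.612 -0.643 0.255	qdot: 0.019 -0.014 -0.009	eef: 0.003 -0.314 1.033	tau: 6.735 -1.205 -0.657
step 7	ang: -0.612 -0.643 0.255	qdot: 0.014 -0.010 -0.006	eef: 0.003 -0.313 1.033	tau: 6.810 -1.231 -0.679
step 8	ang: -0.612 -0.644 0.255	qdot: 0.009 -0.007 -0.004	eef: 0.003 -0.313 1.033	tau: 6.873 -1.252 -0.697
step 9	ang: -0.612 -0.644 0.255	qdot: 0.005 -0.004 -0.002	eef: 0.003 -0.313 1.033	tau: 6.927 -1.270 -0.712
step 10	ang: -0.612 -0.644 0.255	qdot: 0.003 -0.002 -0.001	eef: 0.003 -0.313 1.033	tau: 6.972 -1.286 -0.725
step 11	ang: -0.612 -0.644 0.255	qdot: 0.000 -0.000 0.001	eef: 0.003 -0.313 1.033	tau: 7.009 -1.298 -0.736
step 12	ang: -0.612 -0.644 0.255	qdot: -0.002 0.001 0.002	eef: 0.003 -0.313 1.033	tau: 7.041 -1.309 -0.745
step 13	ang: -0.612 -0.644 0.255	qdot: -0.003 0.002 0.002	eef: 0.003 -0.313 1.033	tau: 7.067 -1.318 -0.753
step 14	ang: -0.612 -0.644 0.255	qdot: -0.004 0.003 0.003	eef: 0.003 -0.313 1.033	tau: 7.089 -1.325 -0.759
step 15	ang: -0.612 -0.644 0.255	qdot: -0.005 0.004 0.003	eef: 0.003 -0.313 1.033	tau: 7.108 -1.332 -0.765
step 16	ang: -0.612 -0.643 0.255	qdot: -0.006 0.005 0.004	eef: 0.003 -0.313 1.033	tau: 7.124 -1.337 -0.769
step 17	ang: -0.612 -0.643 0.255	qdot: -0.007 0.005 0.004	eef: 0.003 -0.313 1.033	tau: 7.137 -1.341 -0.773
step 18	ang: -0.612 -0.643 0.255	qdot: -0.007 0.005 0.004	eef: 0.003 -0.314 1.033	tau: 7.148 -1.345 -0.776
step 19	ang: -0.612 -0.643 0.255	qdot: -0.007 0.006 0.004	eef: 0.003 -0.314 1.033	tau: 7.158 -1.348 -0.779
step 20	ang: -0.612 -0.643 0.255	qdot: -0.007 0.006 0.004	eef: 0.003 -0.314 1.033	tau: 7.166 -1.351 -0.782
step 21	ang: -0.612 -0.643 0.255	qdot: -0.008 0.006 0.005	eef: 0.003 -0.314 1.033	tau: 7.173 -1.353 -0.784
step 22	ang: -0.612 -0.643 0.255	qdot: -0.008 0.006 0.005	eef: 0.003 -0.314 1.033	tau: 7.179 -1.355 -0.785
step 23	ang: -0.613 -0.643 0.255	qdot: -0.008 0.006 0.005	eef: 0.003 -0.314 1.033	tau: 25.485 -8.494 -6.625
step 24	ang: -0.613 -0.647 0.255	qdot: 0.005 -0.768 -0.009	eef: 0.003 -0.313 1.033	tau: 4.067 -0.149 0.205
step 25	ang: -0.612 -0.654 0.255	qdot: 0.013 -0.591 -0.018	eef: 0.002 -0.311 1.034	tau: 4.473 -0.315 0.070
step 26	ang: -0.612 -0.659 0.255	qdot: 0.017 -0.453 -0.021	eef: 0.002 -0.309 1.034	tau: 4.834 -0.460 -0.050
step 27	ang: -0.612 -0.663 0.255	qdot: 0.019 -0.343 -0.020	eef: 0.002 -0.307 1.034	tau: 5.153 -0.587 -0.157
step 28	ang: -0.612 -0.666 0.254	qdot: 0.018 -0.253 -0.018	eef: 0.002 -0.306 1.035	tau: 5.433 -0.697 -0.250
step 29	ang: -0.612 -0.668 0.254	qdot: 0.017 -0.179 -0.015	eef: 0.002 -0.305 1.035	tau: 5.679 -0.794 -0.332
step 30	ang: -0.612 -0.670 0.254	qdot: 0.016 -0.117 -0.013	eef: 0.002 -0.305 1.035	tau: 5.895 -0.878 -0.403
step 31	ang: -0.611 -0.670 0.254	qdot: 0.014 -0.066 -0.011	eef: 0.001 -0.304 1.035	tau: 6.084 -0.951 -0.465
step 32	ang: -0.611 -0.671 0.254	qdot: 0.013 -0.025 -0.009	eef: 0.001 -0.304 1.035	tau: 6.249 -1.015 -0.518
step 33	ang: -0.611 -0.671 0.254	qdot: 0.008 -0.001 -0.005	eef: 0.001 -0.304 1.035	tau: 6.392 -1.068 -0.563
step 34	ang: -0.611 -0.671 0.254	qdot: 0.002 0.008 0.000	eef: 0.001 -0.304 1.035	tau: 6.514 -1.111 -0.602
step 35	ang: -0.611 -0.671 0.254	qdot: -0.004 0.014 0.004	eef: 0.001 -0.304 1.035	tau: 6.617 -1.146 -0.633
step 36	ang: -0.611 -0.671 0.254	qdot: -0.008 0.019 0.007	eef: 0.001 -0.304 1.035	tau: 6.704 -1.176 -0.660
step 37	ang: -0.611 -0.670 0.254	qdot: -0.012 0.024 0.009	eef: 0.001 -0.304 1.035	tau: 6.778 -1.202 -0.682
step 38	ang: -0.611 -0.670 0.254	qdot: -0.014 0.029 0.011	eef: 0.001 -0.304 1.035	tau: 6.841 -1.224 -0.701
step 39	ang: -0.612 -0.670 0.254	qdot: -0.016 0.032 0.012	eef: 0.001 -0.305 1.035	tau: 6.895 -1.242 -0.717
step 40	ang: -0.612 -0.670 0.254	qdot: -0.018 0.035 0.013	eef: 0.002 -0.305 1.035	tau: 6.941 -1.258 -0.730
step 41	ang: -0.612 -0.669 0.254	qdot: -0.019 0.038 0.013	eef: 0.002 -0.305 1.035	tau: 6.981 -1.272 -0.742
step 42	ang: -0.612 -0.669 0.255	qdot: -0.019 0.040 0.013	eef: 0.002 -0.305 1.035	tau: 7.015 -1.284 -0.752
step 43	ang: -0.612 -0.668 0.255	qdot: -0.020 0.041 0.013	eef: 0.002 -0.306 1.035	tau: 7.044 -1.294 -0.761
step 44	ang: -0.613 -0.668 0.255	qdot: -0.020 0.042 0.013	eef: 0.002 -0.306 1.035	tau: 7.069 -1.303 -0.768
step 45	ang: -0.613 -0.668 0.255	qdot: -0.020 0.043 0.013	eef: 0.002 -0.306 1.035	tau: 7.091 -1.310 -0.774
step 46	ang: -0.613 -0.667 0.255	qdot: -0.020 0.043 0.013	eef: 0.002 -0.307 1.034	tau: 7.110 -1.317 -0.779
step 47	ang: -0.613 -0.667 0.255	qdot: -0.020 0.042 0.013	eef: 0.002 -0.307 1.034	tau: 7.126 -1.322 -0.784
step 48	ang: -0.613 -0.666 0.255	qdot: -0.019 0.042 0.013	eef: 0.002 -0.307 1.034	tau: 7.139 -1.327 -0.788
step 49	ang: -0.614 -0.666 0.256	qdot: -0.019 0.041 0.013	eef: 0.002 -0.308 1.034	tau: 7.151 -1.331 -0.791
step 50	ang: -0.614 -0.665 0.256	qdot: -0.019 0.040 0.013	eef: 0.002 -0.308 1.034	tau: 7.161 -1.334 -0.794
step 51	ang: -0.614 -0.665 0.256	qdot: -0.018 0.039 0.012	eef: 0.002 -0.308 1.034	tau: 7.169 -1.337 -0.796
step 52	ang: -0.614 -0.665 0.256	qdot: -0.018 0.037 0.012	eef: 0.002 -0.309 1.034	tau: 7.177 -1.339 -0.798
step 53	ang: -0.614 -0.664 0.256	qdot: -0.018 0.036 0.012	eef: 0.002 -0.309 1.034	tau: 7.183 -1.341 -0.800
step 54	ang: -0.614 -0.664 0.256	qdot: -0.017 0.034 0.012	eef: 0.002 -0.309 1.034


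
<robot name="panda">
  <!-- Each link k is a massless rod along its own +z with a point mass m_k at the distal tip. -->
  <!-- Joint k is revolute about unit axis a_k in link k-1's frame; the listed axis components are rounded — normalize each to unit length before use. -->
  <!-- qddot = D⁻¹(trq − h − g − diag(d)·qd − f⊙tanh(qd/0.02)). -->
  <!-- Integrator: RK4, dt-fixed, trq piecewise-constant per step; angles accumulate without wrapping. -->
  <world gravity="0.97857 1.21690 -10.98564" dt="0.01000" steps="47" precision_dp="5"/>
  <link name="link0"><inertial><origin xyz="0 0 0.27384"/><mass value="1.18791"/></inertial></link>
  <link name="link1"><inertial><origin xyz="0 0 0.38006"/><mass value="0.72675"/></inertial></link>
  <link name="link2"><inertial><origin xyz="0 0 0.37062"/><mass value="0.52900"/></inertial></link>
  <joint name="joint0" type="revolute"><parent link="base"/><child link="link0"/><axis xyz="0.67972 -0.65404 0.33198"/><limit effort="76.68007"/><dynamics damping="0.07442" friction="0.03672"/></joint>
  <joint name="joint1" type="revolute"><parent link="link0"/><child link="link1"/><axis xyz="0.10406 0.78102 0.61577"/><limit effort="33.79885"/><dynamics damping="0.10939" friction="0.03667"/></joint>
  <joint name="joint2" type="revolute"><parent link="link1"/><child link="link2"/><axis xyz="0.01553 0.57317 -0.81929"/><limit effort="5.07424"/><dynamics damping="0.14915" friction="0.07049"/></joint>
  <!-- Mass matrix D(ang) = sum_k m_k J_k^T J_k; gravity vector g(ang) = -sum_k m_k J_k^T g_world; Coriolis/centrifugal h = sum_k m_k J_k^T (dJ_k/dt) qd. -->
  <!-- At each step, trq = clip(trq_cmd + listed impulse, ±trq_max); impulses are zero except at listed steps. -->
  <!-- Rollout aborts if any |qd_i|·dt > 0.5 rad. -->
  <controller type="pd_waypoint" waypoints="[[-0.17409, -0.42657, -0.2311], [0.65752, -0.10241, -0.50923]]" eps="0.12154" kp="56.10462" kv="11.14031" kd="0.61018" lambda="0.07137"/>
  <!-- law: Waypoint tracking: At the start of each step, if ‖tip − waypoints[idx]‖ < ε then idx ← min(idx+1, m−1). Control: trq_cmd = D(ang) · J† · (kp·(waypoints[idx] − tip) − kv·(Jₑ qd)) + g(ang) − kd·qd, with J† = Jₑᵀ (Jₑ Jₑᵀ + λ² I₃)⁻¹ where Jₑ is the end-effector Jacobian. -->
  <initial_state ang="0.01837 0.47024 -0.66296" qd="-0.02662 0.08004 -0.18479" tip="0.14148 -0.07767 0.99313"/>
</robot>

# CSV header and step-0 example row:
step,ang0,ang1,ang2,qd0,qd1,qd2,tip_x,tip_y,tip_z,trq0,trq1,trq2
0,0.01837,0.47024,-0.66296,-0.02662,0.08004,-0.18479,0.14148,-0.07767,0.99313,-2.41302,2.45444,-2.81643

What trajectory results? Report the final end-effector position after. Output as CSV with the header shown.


step,ang0,ang1,ang2,qd0,qd1,qd2,tip_x,tip_y,tip_z,trq0,trq1,trq2
1,0.01629,0.47262,-0.68076,-0.38355,0.38344,-3.28840,0.14156,-0.07896,0.99231,-4.27254,2.55566,-0.70110
2,0.01158,0.47704,-0.71851,-0.55778,0.49208,-4.23288,0.14166,-0.08165,0.99052,-5.15081,2.37623,-0.18981
3,0.00523,0.48209,-0.76310,-0.71231,0.51640,-4.67434,0.14240,-0.08453,0.98820,-5.62909,2.13026,-0.05551
4,-0.00273,0.48713,-0.81146,-0.87865,0.48935,-4.99012,0.14386,-0.08723,0.98546,-5.84226,1.86034,-0.01702
5,-0.01242,0.49171,-0.86275,-1.05881,0.42415,-5.26316,0.14603,-0.08957,0.98235,-5.81906,1.57004,-0.01006
6,-0.02395,0.49549,-0.91662,-1.24774,0.32985,-5.50893,0.14886,-0.09146,0.97887,-5.56729,1.25570,-0.01970
7,-0.03738,0.49821,-0.97281,-1.43875,0.21449,-5.72702,0.15229,-0.09281,0.97503,-5.09589,0.91441,-0.04234
8,-0.05270,0.49972,-1.03102,-1.62500,0.08566,-5.91374,0.15627,-0.09361,0.97085,-4.42125,0.54617,-0.07654
9,-0.06982,0.49990,-1.09091,-1.79945,-0.04839,-6.06444,0.16076,-0.09382,0.96632,-3.56820,0.15106,-0.12141
10,-0.08859,0.49877,-1.15209,-1.95559,-0.17929,-6.17510,0.16571,-0.09347,0.96146,-2.56911,-0.27031,-0.17558
11,-0.10883,0.49634,-1.21420,-2.09181,-0.30660,-6.24997,0.17108,-0.09258,0.95629,-1.46345,-0.69986,-0.23309
12,-0.13031,0.49268,-1.27687,-2.20501,-0.42627,-6.28881,0.17682,-0.09120,0.95083,-0.28933,-1.12994,-0.29168
13,-0.15279,0.48787,-1.33975,-2.29352,-0.53550,-6.29353,0.18286,-0.08937,0.94512,0.91683,-1.55308,-0.34840
14,-0.17604,0.48203,-1.40253,-2.35683,-0.63259,-6.26729,0.18916,-0.08717,0.93917,2.12303,-1.96282,-0.40032
15,-0.19979,0.47529,-1.46489,-2.39539,-0.71674,-6.21386,0.19565,-0.08466,0.93303,3.30322,-2.35419,-0.44491
16,-0.22382,0.46777,-1.52661,-2.41030,-0.78788,-6.13719,0.20228,-0.08193,0.92674,4.43788,-2.72384,-0.48025
17,-0.24787,0.45960,-1.58745,-2.40313,-0.84643,-6.04114,0.20900,-0.07905,0.92033,5.51372,-3.06997,-0.50509
18,-0.27176,0.45091,-1.64725,-2.37567,-0.89312,-5.92922,0.21575,-0.07608,0.91384,6.52291,-3.39202,-0.51885
19,-0.29528,0.44181,-1.70587,-2.32983,-0.92885,-5.80453,0.22248,-0.07310,0.90732,7.46204,-3.69043,-0.52153
20,-0.31825,0.43240,-1.76318,-2.26747,-0.95463,-5.66972,0.22913,-0.07018,0.90079,8.33110,-3.96626,-0.51361
21,-0.34053,0.42278,-1.81911,-2.19037,-0.97142,-5.52704,0.23567,-0.06737,0.89431,9.13242,-4.22094,-0.49592
22,-0.36197,0.41303,-1.87358,-2.10017,-0.98019,-5.37835,0.24203,-0.06472,0.88791,9.86984,-4.45602,-0.46954
23,-0.38245,0.40324,-1.92653,-1.99835,-0.98183,-5.22526,0.24819,-0.06228,0.88163,10.54799,-4.67299,-0.43568
24,-0.40186,0.39345,-1.97794,-1.88625,-0.97718,-5.06912,0.25410,-0.06010,0.87549,11.17177,-4.87319,-0.39558
25,-0.42011,0.38375,-2.02777,-1.76502,-0.96702,-4.91114,0.25971,-0.05821,0.86953,11.74595,-5.05770,-0.35048
26,-0.43710,0.37417,-2.07602,-1.63567,-0.95203,-4.75237,0.26499,-0.05665,0.86379,12.27486,-5.22730,-0.30157
27,-0.45276,0.36476,-2.12268,-1.49909,-0.93289,-4.59377,0.26989,-0.05544,0.85828,12.76226,-5.38250,-0.24994
28,-0.46703,0.35556,-2.16775,-1.35604,-0.91015,-4.43621,0.27439,-0.05461,0.85304,13.21116,-5.52353,-0.19659
29,-0.47983,0.34661,-2.21126,-1.20715,-0.88435,-4.28046,0.27846,-0.05419,0.84808,13.62386,-5.65036,-0.14243
30,-0.49112,0.33793,-2.25323,-1.05298,-0.85593,-4.12718,0.28204,-0.05421,0.84343,14.00186,-5.76276,-0.08824
31,-0.50084,0.32954,-2.29367,-0.89402,-0.82530,-3.97696,0.28513,-0.05468,0.83910,14.34593,-5.86031,-0.03474
32,-0.50896,0.32147,-2.33263,-0.73068,-0.79278,-3.83024,0.28768,-0.05562,0.83509,14.65616,-5.94247,0.01742
33,-0.51542,0.31374,-2.37014,-0.56334,-0.75866,-3.68740,0.28968,-0.05707,0.83143,14.93200,-6.00862,0.06771
34,-0.52019,0.30635,-2.40625,-0.39235,-0.72316,-3.54867,0.29109,-0.05904,0.82810,15.17235,-6.05807,0.11561
35,-0.52323,0.29932,-2.44099,-0.21807,-0.68646,-3.41419,0.29189,-0.06155,0.82512,15.37566,-6.09013,0.16070
36,-0.52451,0.29267,-2.47440,-0.04083,-0.64872,-3.28407,0.29207,-0.06463,0.82248,15.54004,-6.10412,0.20262
37,-0.52403,0.28638,-2.50658,0.13662,-0.61392,-3.16727,0.29161,-0.06830,0.82017,15.67150,-6.09810,0.24652
38,-0.52175,0.28046,-2.53757,0.31728,-0.57538,-3.04494,0.29049,-0.07256,0.81817,15.76243,-6.07471,0.28032
39,-0.51766,0.27492,-2.56736,0.49999,-0.53581,-2.92629,0.28871,-0.07744,0.81647,15.80574,-6.03168,0.30998
40,-0.51173,0.26979,-2.59598,0.68418,-0.49555,-2.81170,0.28625,-0.08297,0.81505,15.79927,-5.96874,0.33572
41,-0.50395,0.26506,-2.62348,0.86934,-0.45471,-2.70083,0.28311,-0.08916,0.81388,15.74116,-5.88594,0.35730
42,-0.49433,0.26074,-2.64989,1.05488,-0.41346,-2.59343,0.27930,-0.09602,0.81292,15.62976,-5.78349,0.37466
43,-0.48285,0.25683,-2.67524,1.24019,-0.37202,-2.48922,0.27481,-0.10358,0.81214,15.46380,-5.66185,0.38777
44,-0.46952,0.25333,-2.69957,1.42460,-0.33061,-2.38796,0.26965,-0.11185,0.81150,15.24250,-5.52170,0.39666
45,-0.45436,0.25025,-2.72291,1.60744,-0.28953,-2.28940,0.26383,-0.12083,0.81095,14.96558,-5.36395,0.40142
46,-0.43738,0.24758,-2.74527,1.78799,-0.24911,-2.19334,0.25737,-0.13054,0.81043,14.63340,-5.18973,0.40217
47,-0.41861,0.24530,-2.76669,1.96552,-0.20971,-2.09958,0.25028,-0.14097,0.80989,,,
# final tip position (m): 0.25028 -0.14097 0.80989


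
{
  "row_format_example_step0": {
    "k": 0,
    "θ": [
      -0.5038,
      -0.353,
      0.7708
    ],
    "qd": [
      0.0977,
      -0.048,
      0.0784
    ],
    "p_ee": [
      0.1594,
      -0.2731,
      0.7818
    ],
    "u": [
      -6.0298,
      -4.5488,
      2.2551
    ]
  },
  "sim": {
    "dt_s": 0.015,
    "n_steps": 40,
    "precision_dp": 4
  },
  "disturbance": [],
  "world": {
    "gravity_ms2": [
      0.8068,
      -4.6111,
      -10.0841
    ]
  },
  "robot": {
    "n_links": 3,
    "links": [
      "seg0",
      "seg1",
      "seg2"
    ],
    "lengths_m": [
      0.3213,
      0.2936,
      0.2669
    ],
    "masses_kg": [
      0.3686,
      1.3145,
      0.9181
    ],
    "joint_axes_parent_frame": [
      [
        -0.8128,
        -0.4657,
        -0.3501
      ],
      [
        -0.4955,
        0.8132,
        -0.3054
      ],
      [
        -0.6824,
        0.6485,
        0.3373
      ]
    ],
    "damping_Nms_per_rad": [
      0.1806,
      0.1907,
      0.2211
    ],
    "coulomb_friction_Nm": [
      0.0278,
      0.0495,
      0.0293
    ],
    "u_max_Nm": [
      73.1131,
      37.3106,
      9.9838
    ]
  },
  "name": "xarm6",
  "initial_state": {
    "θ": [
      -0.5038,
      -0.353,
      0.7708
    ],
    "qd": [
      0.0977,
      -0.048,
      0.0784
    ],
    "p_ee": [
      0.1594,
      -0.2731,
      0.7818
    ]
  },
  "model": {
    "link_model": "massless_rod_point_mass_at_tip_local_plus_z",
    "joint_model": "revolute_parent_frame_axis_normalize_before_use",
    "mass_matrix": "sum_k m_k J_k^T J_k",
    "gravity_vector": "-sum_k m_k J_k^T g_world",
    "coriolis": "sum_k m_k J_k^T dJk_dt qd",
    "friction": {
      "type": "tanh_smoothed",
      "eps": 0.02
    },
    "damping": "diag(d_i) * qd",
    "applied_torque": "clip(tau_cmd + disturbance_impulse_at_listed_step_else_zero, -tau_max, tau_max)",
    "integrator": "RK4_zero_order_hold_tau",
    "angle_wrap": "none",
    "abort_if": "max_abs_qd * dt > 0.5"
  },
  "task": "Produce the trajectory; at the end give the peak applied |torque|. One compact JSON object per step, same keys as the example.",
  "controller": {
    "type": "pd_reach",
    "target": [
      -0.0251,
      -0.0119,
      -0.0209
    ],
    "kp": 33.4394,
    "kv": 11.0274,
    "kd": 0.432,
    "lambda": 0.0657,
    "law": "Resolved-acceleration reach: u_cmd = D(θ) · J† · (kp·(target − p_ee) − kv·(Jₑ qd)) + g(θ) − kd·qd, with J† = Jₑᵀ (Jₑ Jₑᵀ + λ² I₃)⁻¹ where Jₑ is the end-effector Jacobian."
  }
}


{"k":1,"\u03b8":[-0.5059,-0.361,0.7922],"qd":[-0.3723,-0.9973,2.7003],"p_ee":[0.1581,-0.2718,0.7802],"u":[-3.5861,-3.0624,1.0571]}
{"k":2,"\u03b8":[-0.514,-0.3801,0.8427],"qd":[-0.704,-1.5368,3.9929],"p_ee":[0.1563,-0.2704,0.7753],"u":[-0.9985,-1.5426,0.7212]}
{"k":3,"\u03b8":[-0.5264,-0.4055,0.9073],"qd":[-0.9486,-1.8359,4.6006],"p_ee":[0.1541,-0.27,0.768],"u":[1.541,-0.1331,0.7603]}
{"k":4,"\u03b8":[-0.542,-0.4342,0.9784],"qd":[-1.1332,-1.9937,4.8627],"p_ee":[0.1517,-0.2708,0.7588],"u":[3.9057,1.0958,0.9349]}
{"k":5,"\u03b8":[-0.5601,-0.4646,1.052],"qd":[-1.2734,-2.0651,4.9494],"p_ee":[0.1492,-0.2727,0.7482],"u":[6.0306,2.1257,1.1348]}
{"k":6,"\u03b8":[-0.58,-0.4957,1.1262],"qd":[-1.3789,-2.0812,4.9458],"p_ee":[0.1467,-0.2755,0.7364],"u":[7.893,2.9657,1.3124]}
{"k":7,"\u03b8":[-0.6012,-0.5268,1.2],"qd":[-1.4568,-2.0604,4.8955],"p_ee":[0.1443,-0.2789,0.7235],"u":[9.495,3.6365,1.4498]}
{"k":8,"\u03b8":[-0.6235,-0.5573,1.2728],"qd":[-1.5121,-2.0144,4.8214],"p_ee":[0.142,-0.2827,0.7099],"u":[10.8524,4.1622,1.5428]}
{"k":9,"\u03b8":[-0.6464,-0.5871,1.3444],"qd":[-1.5489,-1.9507,4.7359],"p_ee":[0.1398,-0.2866,0.6956],"u":[11.987,4.5663,1.5934]}
{"k":10,"\u03b8":[-0.6698,-0.6157,1.4147],"qd":[-1.5703,-1.8747,4.6456],"p_ee":[0.1378,-0.2905,0.6808],"u":[12.9232,4.8698,1.606]}
{"k":11,"\u03b8":[-0.6934,-0.6432,1.4837],"qd":[-1.579,-1.7899,4.5542],"p_ee":[0.1358,-0.2942,0.6655],"u":[13.6852,5.0913,1.586]}
{"k":12,"\u03b8":[-0.7171,-0.6694,1.5513],"qd":[-1.5771,-1.6989,4.4638],"p_ee":[0.134,-0.2976,0.65],"u":[14.2962,5.2466,1.5385]}
{"k":13,"\u03b8":[-0.7407,-0.6941,1.6175],"qd":[-1.5662,-1.6036,4.3754],"p_ee":[0.1323,-0.3006,0.6343],"u":[14.7774,5.3491,1.4684]}
{"k":14,"\u03b8":[-0.764,-0.7174,1.6825],"qd":[-1.5477,-1.5052,4.2894],"p_ee":[0.1306,-0.3032,0.6185],"u":[15.1481,5.4099,1.3799]}
{"k":15,"\u03b8":[-0.787,-0.7393,1.7461],"qd":[-1.523,-1.4044,4.2061],"p_ee":[0.129,-0.3053,0.6026],"u":[15.4255,5.4383,1.2768]}
{"k":16,"\u03b8":[-0.8097,-0.7596,1.8085],"qd":[-1.4928,-1.302,4.1254],"p_ee":[0.1274,-0.3069,0.5867],"u":[15.6248,5.4422,1.162]}
{"k":17,"\u03b8":[-0.8318,-0.7783,1.8698],"qd":[-1.4579,-1.198,4.0472],"p_ee":[0.1258,-0.308,0.5709],"u":[15.7594,5.428,1.0383]}
{"k":18,"\u03b8":[-0.8534,-0.7955,1.9299],"qd":[-1.4191,-1.0927,3.9716],"p_ee":[0.1242,-0.3086,0.5552],"u":[15.8414,5.4013,0.9079]}
{"k":19,"\u03b8":[-0.8743,-0.8111,1.9889],"qd":[-1.3769,-0.9858,3.8982],"p_ee":[0.1226,-0.3087,0.5397],"u":[15.8811,5.3668,0.7725]}
{"k":20,"\u03b8":[-0.8946,-0.8251,2.0467],"qd":[-1.3316,-0.8771,3.8272],"p_ee":[0.1209,-0.3084,0.5245],"u":[15.8878,5.3285,0.6336]}
{"k":21,"\u03b8":[-0.9143,-0.8374,2.1036],"qd":[-1.2836,-0.7663,3.7582],"p_ee":[0.1192,-0.3077,0.5094],"u":[15.8697,5.29,0.4925]}
{"k":22,"\u03b8":[-0.9331,-0.8481,2.1594],"qd":[-1.2331,-0.6527,3.6915],"p_ee":[0.1174,-0.3066,0.4947],"u":[15.8344,5.2546,0.3499]}
{"k":23,"\u03b8":[-0.9512,-0.857,2.2142],"qd":[-1.1805,-0.5358,3.6269],"p_ee":[0.1155,-0.3052,0.4803],"u":[15.7887,5.2255,0.2066]}
{"k":24,"\u03b8":[-0.9685,-0.8641,2.2681],"qd":[-1.1258,-0.4145,3.5646],"p_ee":[0.1136,-0.3035,0.4662],"u":[15.7388,5.2056,0.0631]}
{"k":25,"\u03b8":[-0.985,-0.8694,2.3211],"qd":[-1.069,-0.2879,3.5046],"p_ee":[0.1115,-0.3015,0.4524],"u":[15.691,5.1981,-0.0802]}
{"k":26,"\u03b8":[-1.0006,-0.8727,2.3732],"qd":[-1.0102,-0.1547,3.4473],"p_ee":[0.1094,-0.2993,0.4391],"u":[15.6512,5.2064,-0.2234]}
{"k":27,"\u03b8":[-1.0153,-0.874,2.4244],"qd":[-0.9493,-0.0137,3.3927],"p_ee":[0.1073,-0.2969,0.4261],"u":[15.6257,5.2348,-0.3662]}
{"k":28,"\u03b8":[-1.029,-0.8732,2.4748],"qd":[-0.8852,0.1279,3.3378],"p_ee":[0.105,-0.2944,0.4135],"u":[15.6202,5.302,-0.5074]}
{"k":29,"\u03b8":[-1.0418,-0.8701,2.5245],"qd":[-0.8187,0.2817,3.2872],"p_ee":[0.1026,-0.2918,0.4014],"u":[15.6417,5.3947,-0.6491]}
{"k":30,"\u03b8":[-1.0536,-0.8646,2.5734],"qd":[-0.7497,0.4517,3.242],"p_ee":[0.1002,-0.2892,0.3898],"u":[15.6982,5.5158,-0.7917]}
{"k":31,"\u03b8":[-1.0643,-0.8564,2.6217],"qd":[-0.6776,0.6408,3.2028],"p_ee":[0.0976,-0.2866,0.3787],"u":[15.7987,5.671,-0.9356]}
{"k":32,"\u03b8":[-1.0739,-0.8453,2.6694],"qd":[-0.6019,0.8521,3.1704],"p_ee":[0.095,-0.2841,0.368],"u":[15.9525,5.8651,-1.0814]}
{"k":33,"\u03b8":[-1.0823,-0.8307,2.7168],"qd":[-0.5214,1.0894,3.1456],"p_ee":[0.0923,-0.2817,0.358],"u":[16.1684,6.0988,-1.2297]}
{"k":34,"\u03b8":[-1.0895,-0.8124,2.7638],"qd":[-0.435,1.3558,3.1293],"p_ee":[0.0896,-0.2795,0.3485],"u":[16.4509,6.3635,-1.3809]}
{"k":35,"\u03b8":[-1.0953,-0.7898,2.8106],"qd":[-0.3412,1.6531,3.1215],"p_ee":[0.0869,-0.2775,0.3397],"u":[16.7903,6.6278,-1.5349]}
{"k":36,"\u03b8":[-1.0997,-0.7626,2.8574],"qd":[-0.2383,1.9781,3.1203],"p_ee":[0.084,-0.2757,0.3316],"u":[17.1422,6.8123,-1.6897]}
{"k":37,"\u03b8":[-1.1024,-0.7304,2.9041],"qd":[-0.1249,2.3164,3.119],"p_ee":[0.0812,-0.2744,0.3243],"u":[17.3853,6.7471,-1.8394]}
{"k":38,"\u03b8":[-1.1034,-0.6933,2.9507],"qd":[-0.0016,2.6303,3.1004],"p_ee":[0.0783,-0.2736,0.318],"u":[17.2681,6.1337,-1.9708]}
{"k":39,"\u03b8":[-1.1024,-0.6522,2.9967],"qd":[0.1255,2.8432,3.0292],"p_ee":[0.0754,-0.2733,0.3127],"u":[16.4225,4.6173,-2.0605]}
{"k":40,"\u03b8":[-1.0996,-0.6097,3.0407],"qd":[0.2436,2.8344,2.8502],"p_ee":[0.0724,-0.2737,0.3086]}
{"summary": "max |u| (N\u00b7m): 17.3853"}


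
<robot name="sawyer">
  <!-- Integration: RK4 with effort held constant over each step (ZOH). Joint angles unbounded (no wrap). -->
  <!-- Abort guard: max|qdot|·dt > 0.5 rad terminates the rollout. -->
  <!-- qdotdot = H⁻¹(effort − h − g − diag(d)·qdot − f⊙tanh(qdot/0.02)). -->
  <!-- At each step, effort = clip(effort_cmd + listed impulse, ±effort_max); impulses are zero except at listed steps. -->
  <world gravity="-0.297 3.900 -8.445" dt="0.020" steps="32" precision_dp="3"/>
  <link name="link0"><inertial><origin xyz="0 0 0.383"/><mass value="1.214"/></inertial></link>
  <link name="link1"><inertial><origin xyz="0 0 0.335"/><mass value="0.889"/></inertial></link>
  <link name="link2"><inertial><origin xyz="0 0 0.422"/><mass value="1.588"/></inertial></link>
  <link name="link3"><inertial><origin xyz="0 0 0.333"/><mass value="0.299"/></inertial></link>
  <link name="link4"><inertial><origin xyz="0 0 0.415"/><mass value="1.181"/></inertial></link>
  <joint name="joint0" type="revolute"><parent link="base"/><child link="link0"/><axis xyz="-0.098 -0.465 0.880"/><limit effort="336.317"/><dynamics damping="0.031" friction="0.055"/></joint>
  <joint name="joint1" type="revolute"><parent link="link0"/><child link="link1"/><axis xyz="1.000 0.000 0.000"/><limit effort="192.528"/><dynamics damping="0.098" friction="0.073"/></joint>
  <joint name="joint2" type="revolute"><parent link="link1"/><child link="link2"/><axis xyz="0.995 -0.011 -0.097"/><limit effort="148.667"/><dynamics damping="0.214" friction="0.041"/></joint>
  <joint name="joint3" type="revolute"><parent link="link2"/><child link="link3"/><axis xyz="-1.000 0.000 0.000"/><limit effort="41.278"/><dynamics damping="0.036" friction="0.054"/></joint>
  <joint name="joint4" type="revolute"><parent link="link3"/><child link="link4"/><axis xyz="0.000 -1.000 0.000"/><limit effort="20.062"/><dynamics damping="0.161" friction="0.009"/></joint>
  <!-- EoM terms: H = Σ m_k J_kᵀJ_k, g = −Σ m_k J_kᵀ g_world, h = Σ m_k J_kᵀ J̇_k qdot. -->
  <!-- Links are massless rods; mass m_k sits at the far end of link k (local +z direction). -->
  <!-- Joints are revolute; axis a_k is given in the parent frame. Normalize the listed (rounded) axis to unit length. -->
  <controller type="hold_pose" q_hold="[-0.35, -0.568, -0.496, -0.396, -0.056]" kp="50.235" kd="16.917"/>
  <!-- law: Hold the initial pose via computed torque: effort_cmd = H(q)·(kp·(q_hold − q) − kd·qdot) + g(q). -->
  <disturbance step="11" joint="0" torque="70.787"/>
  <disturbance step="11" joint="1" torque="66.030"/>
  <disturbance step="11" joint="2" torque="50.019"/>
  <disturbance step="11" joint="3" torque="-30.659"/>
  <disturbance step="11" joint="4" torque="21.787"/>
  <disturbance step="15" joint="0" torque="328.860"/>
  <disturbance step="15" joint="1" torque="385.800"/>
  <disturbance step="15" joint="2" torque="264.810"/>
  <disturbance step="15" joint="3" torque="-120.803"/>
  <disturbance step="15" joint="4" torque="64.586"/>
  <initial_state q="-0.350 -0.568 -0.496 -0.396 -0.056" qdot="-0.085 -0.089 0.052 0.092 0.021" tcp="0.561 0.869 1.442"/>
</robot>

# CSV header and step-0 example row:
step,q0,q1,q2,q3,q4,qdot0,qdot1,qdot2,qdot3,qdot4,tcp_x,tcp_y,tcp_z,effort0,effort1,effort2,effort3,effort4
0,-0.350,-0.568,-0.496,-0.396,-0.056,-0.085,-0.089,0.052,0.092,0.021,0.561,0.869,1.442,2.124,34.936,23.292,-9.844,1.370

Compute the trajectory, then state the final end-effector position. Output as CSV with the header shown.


step,q0,q1,q2,q3,q4,qdot0,qdot1,qdot2,qdot3,qdot4,tcp_x,tcp_y,tcp_z,effort0,effort1,effort2,effort3,effort4
1,-0.351,-0.569,-0.496,-0.395,-0.056,-0.056,-0.041,-0.000,0.041,0.012,0.563,0.870,1.440,0.386,33.515,22.325,-9.290,1.065
2,-0.352,-0.570,-0.496,-0.394,-0.056,-0.035,-0.019,-0.014,0.017,0.005,0.564,0.870,1.439,-0.866,32.489,21.607,-8.891,0.845
3,-0.353,-0.570,-0.496,-0.394,-0.055,-0.020,-0.010,-0.013,0.007,0.000,0.565,0.871,1.438,-1.767,31.754,21.086,-8.610,0.686
4,-0.353,-0.570,-0.496,-0.394,-0.055,-0.010,-0.005,-0.007,0.003,-0.002,0.566,0.871,1.438,-2.409,31.232,20.713,-8.412,0.570
5,-0.353,-0.570,-0.496,-0.394,-0.056,-0.003,-0.001,-0.003,0.000,-0.002,0.566,0.871,1.438,-2.864,30.861,20.447,-8.273,0.488
6,-0.353,-0.570,-0.496,-0.394,-0.056,0.001,0.001,-0.000,-0.001,-0.002,0.566,0.871,1.438,-3.185,30.598,20.260,-8.174,0.428
7,-0.353,-0.570,-0.496,-0.394,-0.056,0.004,0.002,0.001,-0.002,-0.001,0.566,0.871,1.438,-3.410,30.412,20.127,-8.104,0.386
8,-0.353,-0.570,-0.496,-0.394,-0.056,0.006,0.003,0.003,-0.003,-0.001,0.566,0.871,1.438,-3.568,30.282,20.034,-8.055,0.357
9,-0.353,-0.570,-0.496,-0.394,-0.056,0.007,0.004,0.003,-0.003,-0.000,0.565,0.871,1.438,-3.677,30.190,19.969,-8.021,0.336
10,-0.353,-0.570,-0.496,-0.394,-0.056,0.007,0.004,0.004,-0.003,0.000,0.565,0.871,1.438,-3.753,30.126,19.924,-7.997,0.321
11,-0.353,-0.570,-0.496,-0.394,-0.056,0.008,0.004,0.004,-0.003,0.001,0.565,0.871,1.438,66.982,96.112,69.911,-38.639,20.062
12,-0.352,-0.570,-0.495,-0.402,-0.039,0.092,-0.015,0.087,-0.827,1.608,0.557,0.868,1.445,-28.499,7.006,2.410,2.731,-6.570
13,-0.350,-0.570,-0.493,-0.416,-0.013,0.070,-0.015,0.086,-0.510,1.003,0.543,0.863,1.454,-21.355,13.593,7.395,-0.319,-4.583
14,-0.349,-0.571,-0.492,-0.424,0.003,0.050,-0.005,0.059,-0.305,0.593,0.534,0.859,1.460,-16.201,18.350,10.996,-2.517,-3.168
15,-0.348,-0.571,-0.491,-0.429,0.012,0.034,0.003,0.034,-0.167,0.318,0.529,0.857,1.464,316.370,192.528,148.667,-41.278,20.062
16,-0.319,-0.609,-0.375,-0.352,-0.074,2.845,-4.366,12.515,8.459,-8.834,0.520,0.859,1.481,-124.545,-34.447,-30.754,7.791,-9.672
17,-0.274,-0.689,-0.155,-0.202,-0.212,1.678,-3.172,8.763,6.095,-5.035,0.505,0.858,1.500,-89.669,-14.375,-14.855,3.523,-7.220
18,-0.248,-0.737,-0.019,-0.105,-0.289,0.965,-1.640,4.763,3.515,-2.741,0.492,0.854,1.506,-64.327,-0.912,-4.666,0.310,-4.830
19,-0.233,-0.759,0.048,-0.053,-0.330,0.518,-0.644,2.123,1.729,-1.425,0.484,0.851,1.507,-45.963,8.498,2.437,-2.108,-3.068
20,-0.226,-0.766,0.075,-0.030,-0.351,0.221,-0.103,0.591,0.643,-0.621,0.479,0.850,1.507,-32.769,15.209,7.542,-3.893,-1.848
21,-0.223,-0.766,0.078,-0.023,-0.358,0.019,0.150,-0.227,0.024,-0.101,0.478,0.850,1.507,-23.352,20.082,11.222,-5.200,-1.008
22,-0.224,-0.762,0.070,-0.026,-0.356,-0.116,0.232,-0.596,-0.281,0.235,0.480,0.851,1.506,-16.696,23.610,13.851,-6.182,-0.421
23,-0.227,-0.757,0.056,-0.033,-0.349,-0.203,0.260,-0.785,-0.451,0.449,0.483,0.853,1.504,-11.996,26.155,15.742,-6.900,-0.011
24,-0.232,-0.752,0.039,-0.043,-0.339,-0.258,0.262,-0.873,-0.543,0.580,0.486,0.855,1.502,-8.688,27.982,17.098,-7.416,0.274
25,-0.237,-0.747,0.022,-0.054,-0.327,-0.288,0.252,-0.902,-0.586,0.653,0.491,0.858,1.501,-6.377,29.286,18.068,-7.785,0.472
26,-0.243,-0.742,0.004,-0.066,-0.314,-0.303,0.237,-0.898,-0.601,0.685,0.495,0.860,1.498,-4.776,30.205,18.755,-8.044,0.607
27,-0.249,-0.737,-0.014,-0.078,-0.300,-0.306,0.222,-0.876,-0.598,0.691,0.500,0.862,1.496,-3.682,30.842,19.237,-8.223,0.696
28,-0.256,-0.733,-0.031,-0.090,-0.286,-0.301,0.208,-0.845,-0.585,0.679,0.505,0.864,1.494,-2.949,31.273,19.571,-8.343,0.753
29,-0.261,-0.729,-0.048,-0.102,-0.273,-0.292,0.196,-0.811,-0.567,0.656,0.509,0.866,1.492,-2.473,31.555,19.798,-8.420,0.786
30,-0.267,-0.725,-0.063,-0.113,-0.260,-0.280,0.187,-0.777,-0.547,0.626,0.513,0.868,1.489,-2.179,31.729,19.948,-8.466,0.801
31,-0.273,-0.721,-0.079,-0.123,-0.248,-0.265,0.180,-0.744,-0.526,0.593,0.517,0.869,1.487,-2.013,31.825,20.043,-8.488,0.803
32,-0.278,-0.718,-0.093,-0.134,-0.236,-0.251,0.174,-0.713,-0.506,0.559,0.521,0.871,1.485,,,,,
# final tcp position (m): 0.521 0.871 1.485


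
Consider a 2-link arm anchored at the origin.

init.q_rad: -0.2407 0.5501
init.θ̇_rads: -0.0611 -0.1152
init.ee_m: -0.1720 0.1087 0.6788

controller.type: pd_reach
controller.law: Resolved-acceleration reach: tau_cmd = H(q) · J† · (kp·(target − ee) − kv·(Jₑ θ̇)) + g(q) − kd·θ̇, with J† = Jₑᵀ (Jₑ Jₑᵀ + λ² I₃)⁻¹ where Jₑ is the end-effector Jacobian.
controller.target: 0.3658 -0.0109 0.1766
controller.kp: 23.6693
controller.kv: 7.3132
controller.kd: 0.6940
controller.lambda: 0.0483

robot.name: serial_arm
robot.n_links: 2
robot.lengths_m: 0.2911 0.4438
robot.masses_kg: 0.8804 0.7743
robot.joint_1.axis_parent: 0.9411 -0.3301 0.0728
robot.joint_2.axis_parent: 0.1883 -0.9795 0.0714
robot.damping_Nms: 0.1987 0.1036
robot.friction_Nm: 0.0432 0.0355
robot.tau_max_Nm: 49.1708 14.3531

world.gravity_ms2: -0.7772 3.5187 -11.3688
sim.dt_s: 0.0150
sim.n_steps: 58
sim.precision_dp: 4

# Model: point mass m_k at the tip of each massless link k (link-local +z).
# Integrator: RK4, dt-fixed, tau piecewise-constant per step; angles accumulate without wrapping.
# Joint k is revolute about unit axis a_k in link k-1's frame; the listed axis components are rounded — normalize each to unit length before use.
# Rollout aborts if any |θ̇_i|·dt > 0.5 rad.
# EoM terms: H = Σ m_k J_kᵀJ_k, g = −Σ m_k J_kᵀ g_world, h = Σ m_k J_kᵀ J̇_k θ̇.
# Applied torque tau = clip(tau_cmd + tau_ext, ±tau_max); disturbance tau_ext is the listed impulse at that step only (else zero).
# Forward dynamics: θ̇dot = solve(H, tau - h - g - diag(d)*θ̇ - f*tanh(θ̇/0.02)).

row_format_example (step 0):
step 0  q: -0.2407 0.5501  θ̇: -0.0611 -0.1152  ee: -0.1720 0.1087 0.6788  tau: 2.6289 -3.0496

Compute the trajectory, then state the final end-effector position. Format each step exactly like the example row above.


step 1  q: -0.2414 0.5471  θ̇: -0.0387 -0.2883  ee: -0.1707 0.1096 0.6793  tau: 2.7211 -2.7553
step 2  q: -0.2419 0.5417  θ̇: -0.0242 -0.4255  ee: -0.1685 0.1106 0.6802  tau: 2.8158 -2.5163
step 3  q: -0.2422 0.5345  θ̇: -0.0152 -0.5352  ee: -0.1656 0.1117 0.6814  tau: 2.9114 -2.3198
step 4  q: -0.2424 0.5258  θ̇: -0.0101 -0.6237  ee: -0.1622 0.1129 0.6829  tau: 3.0064 -2.1562
step 5  q: -0.2425 0.5159  θ̇: -0.0074 -0.6961  ee: -0.1583 0.1142 0.6845  tau: 3.0994 -2.0178
step 6  q: -0.2426 0.5050  θ̇: -0.0061 -0.7563  ee: -0.1540 0.1157 0.6862  tau: 3.1894 -1.8987
step 7  q: -0.2427 0.4933  θ̇: -0.0054 -0.8071  ee: -0.1493 0.1172 0.6880  tau: 3.2759 -1.7943
step 8  q: -0.2428 0.4809  θ̇: -0.0049 -0.8507  ee: -0.1444 0.1187 0.6899  tau: 3.3586 -1.7014
step 9  q: -0.2429 0.4678  θ̇: -0.0043 -0.8889  ee: -0.1391 0.1204 0.6918  tau: 3.4375 -1.6171
step 10  q: -0.2429 0.4543  θ̇: -0.0035 -0.9228  ee: -0.1337 0.1220 0.6937  tau: 3.5129 -1.5394
step 11  q: -0.2430 0.4402  θ̇: -0.0022 -0.9534  ee: -0.1280 0.1237 0.6956  tau: 3.5849 -1.4669
step 12  q: -0.2430 0.4257  θ̇: -0.0006 -0.9814  ee: -0.1221 0.1255 0.6975  tau: 3.6539 -1.3981
step 13  q: -0.2430 0.4108  θ̇: 0.0013 -1.0073  ee: -0.1160 0.1272 0.6993  tau: 3.7201 -1.3322
step 14  q: -0.2429 0.3955  θ̇: 0.0037 -1.0316  ee: -0.1097 0.1289 0.7011  tau: 3.7838 -1.2683
step 15  q: -0.2429 0.3799  θ̇: 0.0063 -1.0547  ee: -0.1032 0.1307 0.7029  tau: 3.8453 -1.2059
step 16  q: -0.2428 0.3639  θ̇: 0.0093 -1.0767  ee: -0.0966 0.1324 0.7045  tau: 3.9047 -1.1445
step 17  q: -0.2426 0.3476  θ̇: 0.0125 -1.0979  ee: -0.0899 0.1341 0.7062  tau: 3.9621 -1.0836
step 18  q: -0.2424 0.3310  θ̇: 0.0161 -1.1185  ee: -0.0830 0.1357 0.7077  tau: 4.0177 -1.0229
step 19  q: -0.2421 0.3140  θ̇: 0.0199 -1.1385  ee: -0.0759 0.1374 0.7091  tau: 4.0714 -0.9622
step 20  q: -0.2418 0.2968  θ̇: 0.0240 -1.1582  ee: -0.0687 0.1390 0.7105  tau: 4.1232 -0.9012
step 21  q: -0.2414 0.2793  θ̇: 0.0283 -1.1775  ee: -0.0614 0.1405 0.7118  tau: 4.1731 -0.8399
step 22  q: -0.2409 0.2615  θ̇: 0.0329 -1.1965  ee: -0.0539 0.1420 0.7129  tau: 4.2212 -0.7780
step 23  q: -0.2404 0.2434  θ̇: 0.0378 -1.2153  ee: -0.0463 0.1435 0.7140  tau: 4.2674 -0.7154
step 24  q: -0.2398 0.2251  θ̇: 0.0428 -1.2338  ee: -0.0385 0.1449 0.7149  tau: 4.3118 -0.6522
step 25  q: -0.2391 0.2064  θ̇: 0.0481 -1.2522  ee: -0.0307 0.1462 0.7158  tau: 4.3544 -0.5881
step 26  q: -0.2383 0.1875  θ̇: 0.0534 -1.2703  ee: -0.0227 0.1475 0.7165  tau: 4.3953 -0.5233
step 27  q: -0.2375 0.1683  θ̇: 0.0590 -1.2881  ee: -0.0146 0.1487 0.7170  tau: 4.4345 -0.4576
step 28  q: -0.2366 0.1489  θ̇: 0.0646 -1.3057  ee: -0.0064 0.1498 0.7175  tau: 4.4720 -0.3911
step 29  q: -0.2356 0.1292  θ̇: 0.0702 -1.3230  ee: 0.0019 0.1508 0.7178  tau: 4.5080 -0.3236
step 30  q: -0.2345 0.1092  θ̇: 0.0759 -1.3400  ee: 0.0103 0.1518 0.7179  tau: 4.5423 -0.2553
step 31  q: -0.2333 0.0890  θ̇: 0.0817 -1.3566  ee: 0.0187 0.1526 0.7179  tau: 4.5752 -0.1861
step 32  q: -0.2320 0.0686  θ̇: 0.0874 -1.3729  ee: 0.0273 0.1534 0.7178  tau: 4.6064 -0.1161
step 33  q: -0.2307 0.0478  θ̇: 0.0932 -1.3888  ee: 0.0360 0.1541 0.7174  tau: 4.6362 -0.0452
step 34  q: -0.2292 0.0269  θ̇: 0.0989 -1.4043  ee: 0.0448 0.1547 0.7170  tau: 4.6645 0.0266
step 35  q: -0.2277 0.0057  θ̇: 0.1046 -1.4194  ee: 0.0536 0.1553 0.7163  tau: 4.6912 0.0992
step 36  q: -0.2261 -0.0156  θ̇: 0.1102 -1.4340  ee: 0.0625 0.1557 0.7155  tau: 4.7164 0.1726
step 37  q: -0.2244 -0.0373  θ̇: 0.1158 -1.4481  ee: 0.0714 0.1560 0.7145  tau: 4.7401 0.2468
step 38  q: -0.2226 -0.0591  θ̇: 0.1213 -1.4617  ee: 0.0804 0.1563 0.7133  tau: 4.7623 0.3217
step 39  q: -0.2208 -0.0811  θ̇: 0.1267 -1.4747  ee: 0.0894 0.1564 0.7119  tau: 4.7830 0.3972
step 40  q: -0.2188 -0.1033  θ̇: 0.1321 -1.4872  ee: 0.0985 0.1565 0.7103  tau: 4.8021 0.4735
step 41  q: -0.2168 -0.1257  θ̇: 0.1373 -1.4991  ee: 0.1076 0.1564 0.7085  tau: 4.8196 0.5503
step 42  q: -0.2147 -0.1482  θ̇: 0.1425 -1.5103  ee: 0.1167 0.1563 0.7065  tau: 4.8356 0.6276
step 43  q: -0.2125 -0.1710  θ̇: 0.1476 -1.5209  ee: 0.1258 0.1561 0.7044  tau: 4.8500 0.7054
step 44  q: -0.2103 -0.1938  θ̇: 0.1526 -1.5309  ee: 0.1349 0.1557 0.7020  tau: 4.8628 0.7837
step 45  q: -0.2080 -0.2169  θ̇: 0.1575 -1.5401  ee: 0.1440 0.1553 0.6994  tau: 4.8740 0.8622
step 46  q: -0.2056 -0.2400  θ̇: 0.1622 -1.5486  ee: 0.1531 0.1548 0.6966  tau: 4.8836 0.9411
step 47  q: -0.2031 -0.2633  θ̇: 0.1669 -1.5563  ee: 0.1622 0.1542 0.6936  tau: 4.8915 1.0201
step 48  q: -0.2006 -0.2867  θ̇: 0.1715 -1.5633  ee: 0.1712 0.1535 0.6904  tau: 4.8978 1.0992
step 49  q: -0.1980 -0.3102  θ̇: 0.1759 -1.5695  ee: 0.1802 0.1527 0.6870  tau: 4.9024 1.1784
step 50  q: -0.1953 -0.3337  θ̇: 0.1803 -1.5748  ee: 0.1891 0.1518 0.6834  tau: 4.9054 1.2575
step 51  q: -0.1926 -0.3574  θ̇: 0.1845 -1.5794  ee: 0.1979 0.1509 0.6796  tau: 4.9068 1.3365
step 52  q: -0.1898 -0.3811  θ̇: 0.1886 -1.5831  ee: 0.2067 0.1498 0.6756  tau: 4.9065 1.4153
step 53  q: -0.1869 -0.4048  θ̇: 0.1926 -1.5859  ee: 0.2153 0.1487 0.6714  tau: 4.9045 1.4937
step 54  q: -0.1840 -0.4286  θ̇: 0.1965 -1.5879  ee: 0.2239 0.1475 0.6670  tau: 4.9009 1.5718
step 55  q: -0.1810 -0.4524  θ̇: 0.2003 -1.5890  ee: 0.2324 0.1462 0.6625  tau: 4.8956 1.6494
step 56  q: -0.1780 -0.4763  θ̇: 0.2040 -1.5892  ee: 0.2407 0.1448 0.6577  tau: 4.8888 1.7263
step 57  q: -0.1749 -0.5001  θ̇: 0.2075 -1.5885  ee: 0.2489 0.1434 0.6527  tau: 4.8803 1.8027
step 58  q: -0.1718 -0.5239  θ̇: 0.2110 -1.5870  ee: 0.2570 0.1419 0.6476
final ee position (m): 0.2570 0.1419 0.6476
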